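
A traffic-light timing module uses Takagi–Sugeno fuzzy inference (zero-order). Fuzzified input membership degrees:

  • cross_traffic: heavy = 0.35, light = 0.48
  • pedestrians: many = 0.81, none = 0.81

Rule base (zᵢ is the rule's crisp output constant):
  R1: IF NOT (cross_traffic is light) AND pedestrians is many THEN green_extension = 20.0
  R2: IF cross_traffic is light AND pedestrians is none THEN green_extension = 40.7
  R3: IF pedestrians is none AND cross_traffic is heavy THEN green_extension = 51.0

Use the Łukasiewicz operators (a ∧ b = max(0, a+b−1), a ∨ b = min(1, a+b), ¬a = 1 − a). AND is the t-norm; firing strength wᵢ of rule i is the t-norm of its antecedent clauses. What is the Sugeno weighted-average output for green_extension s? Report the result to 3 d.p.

R1 (z=20.0): ¬light=1−0.48=0.52, many=0.81; AND[max(0, a+b−1)] → w = 0.33
R2 (z=40.7): light=0.48, none=0.81; AND[max(0, a+b−1)] → w = 0.29
R3 (z=51.0): none=0.81, heavy=0.35; AND[max(0, a+b−1)] → w = 0.16
Weighted average = (0.33·20.0 + 0.29·40.7 + 0.16·51.0) / (0.33 + 0.29 + 0.16)
  = 26.5630 / 0.7800 = 34.055

34.055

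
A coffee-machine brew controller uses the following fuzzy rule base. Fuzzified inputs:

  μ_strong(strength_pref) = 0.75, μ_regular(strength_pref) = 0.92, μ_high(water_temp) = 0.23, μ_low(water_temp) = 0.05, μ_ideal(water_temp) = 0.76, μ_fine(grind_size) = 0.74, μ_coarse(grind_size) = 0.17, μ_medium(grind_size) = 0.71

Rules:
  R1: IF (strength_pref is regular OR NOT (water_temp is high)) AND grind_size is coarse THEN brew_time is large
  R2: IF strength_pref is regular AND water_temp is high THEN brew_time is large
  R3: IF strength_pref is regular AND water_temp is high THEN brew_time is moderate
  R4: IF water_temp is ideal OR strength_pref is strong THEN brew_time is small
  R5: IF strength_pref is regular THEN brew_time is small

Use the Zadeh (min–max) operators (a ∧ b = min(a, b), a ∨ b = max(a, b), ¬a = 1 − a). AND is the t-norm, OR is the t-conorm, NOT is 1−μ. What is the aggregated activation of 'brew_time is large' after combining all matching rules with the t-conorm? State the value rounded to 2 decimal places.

0.23

R1: (regular=0.92 OR ¬high=1−0.23=0.77) = 0.92; AND[min(a, b)] with coarse=0.17 → w = 0.17
R2: regular=0.92, high=0.23; AND[min(a, b)] → w = 0.23
R3: regular=0.92, high=0.23; AND[min(a, b)] → w = 0.23
R4: ideal=0.76, strong=0.75; OR[max(a, b)] → w = 0.76
R5: regular=0.92 → w = 0.92
Rules with consequent 'large': {R1, R2} → strengths 0.17, 0.23
Aggregate via t-conorm [max(a, b)]: 0.23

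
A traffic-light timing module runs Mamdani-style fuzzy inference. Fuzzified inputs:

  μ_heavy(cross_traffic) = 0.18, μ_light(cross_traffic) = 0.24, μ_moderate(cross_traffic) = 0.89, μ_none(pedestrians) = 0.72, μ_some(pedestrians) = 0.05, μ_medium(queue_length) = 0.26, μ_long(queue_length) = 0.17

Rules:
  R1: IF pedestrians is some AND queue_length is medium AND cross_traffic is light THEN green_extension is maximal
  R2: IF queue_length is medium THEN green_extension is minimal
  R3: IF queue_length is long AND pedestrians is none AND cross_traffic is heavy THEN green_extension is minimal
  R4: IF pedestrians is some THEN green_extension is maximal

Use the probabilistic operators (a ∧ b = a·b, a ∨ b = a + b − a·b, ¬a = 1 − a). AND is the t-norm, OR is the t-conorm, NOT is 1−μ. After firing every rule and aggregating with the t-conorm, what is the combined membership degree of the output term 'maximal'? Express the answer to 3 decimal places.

0.053

R1: some=0.05, medium=0.26, light=0.24; AND[a·b] → w = 0.0031
R2: medium=0.26 → w = 0.2600
R3: long=0.17, none=0.72, heavy=0.18; AND[a·b] → w = 0.0220
R4: some=0.05 → w = 0.0500
Rules with consequent 'maximal': {R1, R4} → strengths 0.0031, 0.0500
Aggregate via t-conorm [a + b − a·b]: 0.0530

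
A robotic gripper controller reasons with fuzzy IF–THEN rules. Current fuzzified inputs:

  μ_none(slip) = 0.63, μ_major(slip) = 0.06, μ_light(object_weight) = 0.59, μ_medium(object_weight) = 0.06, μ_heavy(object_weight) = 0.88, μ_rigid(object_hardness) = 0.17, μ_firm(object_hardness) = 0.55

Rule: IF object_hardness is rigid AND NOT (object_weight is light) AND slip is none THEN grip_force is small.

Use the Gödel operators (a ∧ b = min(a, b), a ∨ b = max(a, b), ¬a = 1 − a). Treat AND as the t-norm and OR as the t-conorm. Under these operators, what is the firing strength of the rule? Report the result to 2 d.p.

0.17

firing strength: rigid=0.17, ¬light=1−0.59=0.41, none=0.63; AND[min(a, b)] → w = 0.17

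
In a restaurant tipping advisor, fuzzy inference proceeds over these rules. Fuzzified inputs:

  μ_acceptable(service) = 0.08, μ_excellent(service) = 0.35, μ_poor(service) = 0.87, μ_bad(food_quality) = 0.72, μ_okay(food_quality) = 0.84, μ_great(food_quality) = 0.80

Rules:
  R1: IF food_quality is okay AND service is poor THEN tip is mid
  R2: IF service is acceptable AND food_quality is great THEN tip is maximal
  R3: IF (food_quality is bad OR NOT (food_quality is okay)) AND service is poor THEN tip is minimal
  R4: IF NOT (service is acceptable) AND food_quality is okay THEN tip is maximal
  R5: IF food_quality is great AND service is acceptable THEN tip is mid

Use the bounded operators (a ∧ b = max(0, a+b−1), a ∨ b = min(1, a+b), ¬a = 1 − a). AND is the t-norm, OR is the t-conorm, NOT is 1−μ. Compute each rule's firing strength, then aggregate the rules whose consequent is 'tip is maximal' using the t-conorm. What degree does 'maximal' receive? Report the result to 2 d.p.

0.76

R1: okay=0.84, poor=0.87; AND[max(0, a+b−1)] → w = 0.71
R2: acceptable=0.08, great=0.80; AND[max(0, a+b−1)] → w = 0.00
R3: (bad=0.72 OR ¬okay=1−0.84=0.16) = 0.88; AND[max(0, a+b−1)] with poor=0.87 → w = 0.75
R4: ¬acceptable=1−0.08=0.92, okay=0.84; AND[max(0, a+b−1)] → w = 0.76
R5: great=0.80, acceptable=0.08; AND[max(0, a+b−1)] → w = 0.00
Rules with consequent 'maximal': {R2, R4} → strengths 0.00, 0.76
Aggregate via t-conorm [min(1, a+b)]: 0.76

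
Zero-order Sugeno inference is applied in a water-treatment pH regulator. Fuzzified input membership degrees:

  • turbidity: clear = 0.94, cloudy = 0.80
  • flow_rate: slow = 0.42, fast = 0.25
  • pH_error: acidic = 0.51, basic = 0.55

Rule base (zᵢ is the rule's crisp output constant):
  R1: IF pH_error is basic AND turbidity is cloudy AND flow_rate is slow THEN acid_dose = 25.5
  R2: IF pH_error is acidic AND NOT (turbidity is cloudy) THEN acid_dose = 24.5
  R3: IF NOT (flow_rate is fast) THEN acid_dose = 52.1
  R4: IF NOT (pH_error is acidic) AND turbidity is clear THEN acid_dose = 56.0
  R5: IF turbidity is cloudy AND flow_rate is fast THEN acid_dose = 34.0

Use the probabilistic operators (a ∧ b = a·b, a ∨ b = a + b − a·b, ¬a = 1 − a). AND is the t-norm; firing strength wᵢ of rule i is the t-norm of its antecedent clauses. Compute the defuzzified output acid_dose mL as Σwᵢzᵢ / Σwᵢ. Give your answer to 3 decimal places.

R1 (z=25.5): basic=0.55, cloudy=0.80, slow=0.42; AND[a·b] → w = 0.1848
R2 (z=24.5): acidic=0.51, ¬cloudy=1−0.80=0.20; AND[a·b] → w = 0.1020
R3 (z=52.1): ¬fast=1−0.25=0.75 → w = 0.7500
R4 (z=56.0): ¬acidic=1−0.51=0.49, clear=0.94; AND[a·b] → w = 0.4606
R5 (z=34.0): cloudy=0.80, fast=0.25; AND[a·b] → w = 0.2000
Weighted average = (0.1848·25.5 + 0.1020·24.5 + 0.7500·52.1 + 0.4606·56.0 + 0.2000·34.0) / (0.1848 + 0.1020 + 0.7500 + 0.4606 + 0.2000)
  = 78.8800 / 1.6974 = 46.471

46.471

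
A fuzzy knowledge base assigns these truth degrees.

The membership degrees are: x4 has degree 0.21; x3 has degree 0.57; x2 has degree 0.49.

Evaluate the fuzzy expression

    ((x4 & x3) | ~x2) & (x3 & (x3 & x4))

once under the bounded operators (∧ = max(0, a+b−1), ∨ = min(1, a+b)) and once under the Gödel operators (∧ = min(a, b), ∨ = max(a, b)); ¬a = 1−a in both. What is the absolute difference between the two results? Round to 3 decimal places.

0.210

Under bounded:
  x4 & x3 = max(0, a+b−1) on (0.21, 0.57) = 0.00
  ~x2 = 1 − 0.49 = 0.51
  (x4 & x3) | ~x2 = min(1, a+b) on (0.00, 0.51) = 0.51
  x3 & x4 = max(0, a+b−1) on (0.57, 0.21) = 0.00
  x3 & (x3 & x4) = max(0, a+b−1) on (0.57, 0.00) = 0.00
  ((x4 & x3) | ~x2) & (x3 & (x3 & x4)) = max(0, a+b−1) on (0.51, 0.00) = 0.00
  → value = 0.0000
Under Gödel:
  x4 & x3 = min(a, b) on (0.21, 0.57) = 0.21
  ~x2 = 1 − 0.49 = 0.51
  (x4 & x3) | ~x2 = max(a, b) on (0.21, 0.51) = 0.51
  x3 & x4 = min(a, b) on (0.57, 0.21) = 0.21
  x3 & (x3 & x4) = min(a, b) on (0.57, 0.21) = 0.21
  ((x4 & x3) | ~x2) & (x3 & (x3 & x4)) = min(a, b) on (0.51, 0.21) = 0.21
  → value = 0.2100
|0.0000 − 0.2100| = 0.210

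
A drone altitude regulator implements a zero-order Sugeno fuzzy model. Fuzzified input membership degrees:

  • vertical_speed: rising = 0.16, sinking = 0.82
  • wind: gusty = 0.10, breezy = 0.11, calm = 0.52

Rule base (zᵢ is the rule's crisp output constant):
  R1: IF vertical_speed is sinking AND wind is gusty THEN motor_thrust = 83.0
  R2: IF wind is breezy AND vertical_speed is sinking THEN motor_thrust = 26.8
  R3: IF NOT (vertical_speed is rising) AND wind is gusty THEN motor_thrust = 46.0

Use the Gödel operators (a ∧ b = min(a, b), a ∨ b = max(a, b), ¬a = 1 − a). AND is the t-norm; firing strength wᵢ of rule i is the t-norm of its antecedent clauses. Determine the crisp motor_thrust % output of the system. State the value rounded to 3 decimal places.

51.123

R1 (z=83.0): sinking=0.82, gusty=0.10; AND[min(a, b)] → w = 0.10
R2 (z=26.8): breezy=0.11, sinking=0.82; AND[min(a, b)] → w = 0.11
R3 (z=46.0): ¬rising=1−0.16=0.84, gusty=0.10; AND[min(a, b)] → w = 0.10
Weighted average = (0.10·83.0 + 0.11·26.8 + 0.10·46.0) / (0.10 + 0.11 + 0.10)
  = 15.8480 / 0.3100 = 51.123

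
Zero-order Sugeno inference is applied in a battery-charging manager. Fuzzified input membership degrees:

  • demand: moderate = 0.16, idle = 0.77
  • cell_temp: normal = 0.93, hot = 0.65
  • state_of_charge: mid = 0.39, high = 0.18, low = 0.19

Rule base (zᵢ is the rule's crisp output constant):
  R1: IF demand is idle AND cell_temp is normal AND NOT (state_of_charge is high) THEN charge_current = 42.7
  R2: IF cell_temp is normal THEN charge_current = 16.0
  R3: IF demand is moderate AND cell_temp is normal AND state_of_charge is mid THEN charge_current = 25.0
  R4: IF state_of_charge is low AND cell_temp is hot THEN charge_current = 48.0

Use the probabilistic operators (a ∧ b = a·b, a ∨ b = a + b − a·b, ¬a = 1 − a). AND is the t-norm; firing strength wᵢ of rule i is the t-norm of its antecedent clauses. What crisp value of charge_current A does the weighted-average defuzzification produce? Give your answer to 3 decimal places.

R1 (z=42.7): idle=0.77, normal=0.93, ¬high=1−0.18=0.82; AND[a·b] → w = 0.5872
R2 (z=16.0): normal=0.93 → w = 0.9300
R3 (z=25.0): moderate=0.16, normal=0.93, mid=0.39; AND[a·b] → w = 0.0580
R4 (z=48.0): low=0.19, hot=0.65; AND[a·b] → w = 0.1235
Weighted average = (0.5872·42.7 + 0.9300·16.0 + 0.0580·25.0 + 0.1235·48.0) / (0.5872 + 0.9300 + 0.0580 + 0.1235)
  = 47.3323 / 1.6987 = 27.863

27.863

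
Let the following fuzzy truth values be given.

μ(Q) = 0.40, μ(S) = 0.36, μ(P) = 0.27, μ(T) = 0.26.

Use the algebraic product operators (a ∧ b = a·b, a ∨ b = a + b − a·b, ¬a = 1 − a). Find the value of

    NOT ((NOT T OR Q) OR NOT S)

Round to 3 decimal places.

0.056

NOT T = 1 − 0.2600 = 0.7400
NOT T OR Q = a + b − a·b on (0.7400, 0.4000) = 0.8440
NOT S = 1 − 0.3600 = 0.6400
(NOT T OR Q) OR NOT S = a + b − a·b on (0.8440, 0.6400) = 0.9438
NOT ((NOT T OR Q) OR NOT S) = 1 − 0.9438 = 0.0562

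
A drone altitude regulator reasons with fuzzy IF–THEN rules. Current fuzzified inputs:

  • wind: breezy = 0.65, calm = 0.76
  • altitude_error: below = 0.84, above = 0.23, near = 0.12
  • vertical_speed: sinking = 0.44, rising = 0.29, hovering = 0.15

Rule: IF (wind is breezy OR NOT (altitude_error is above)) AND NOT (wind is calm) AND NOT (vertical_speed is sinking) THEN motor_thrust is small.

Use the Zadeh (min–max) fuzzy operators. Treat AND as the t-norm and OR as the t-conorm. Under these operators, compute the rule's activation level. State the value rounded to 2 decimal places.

firing strength: (breezy=0.65 OR ¬above=1−0.23=0.77) = 0.77; AND[min(a, b)] with ¬calm=1−0.76=0.24, ¬sinking=1−0.44=0.56 → w = 0.24

0.24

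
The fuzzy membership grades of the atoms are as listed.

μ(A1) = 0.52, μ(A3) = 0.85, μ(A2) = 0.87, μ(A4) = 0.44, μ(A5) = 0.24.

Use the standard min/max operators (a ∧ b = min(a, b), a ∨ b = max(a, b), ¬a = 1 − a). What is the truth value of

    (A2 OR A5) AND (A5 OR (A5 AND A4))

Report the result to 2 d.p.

0.24

A2 OR A5 = max(a, b) on (0.87, 0.24) = 0.87
A5 AND A4 = min(a, b) on (0.24, 0.44) = 0.24
A5 OR (A5 AND A4) = max(a, b) on (0.24, 0.24) = 0.24
(A2 OR A5) AND (A5 OR (A5 AND A4)) = min(a, b) on (0.87, 0.24) = 0.24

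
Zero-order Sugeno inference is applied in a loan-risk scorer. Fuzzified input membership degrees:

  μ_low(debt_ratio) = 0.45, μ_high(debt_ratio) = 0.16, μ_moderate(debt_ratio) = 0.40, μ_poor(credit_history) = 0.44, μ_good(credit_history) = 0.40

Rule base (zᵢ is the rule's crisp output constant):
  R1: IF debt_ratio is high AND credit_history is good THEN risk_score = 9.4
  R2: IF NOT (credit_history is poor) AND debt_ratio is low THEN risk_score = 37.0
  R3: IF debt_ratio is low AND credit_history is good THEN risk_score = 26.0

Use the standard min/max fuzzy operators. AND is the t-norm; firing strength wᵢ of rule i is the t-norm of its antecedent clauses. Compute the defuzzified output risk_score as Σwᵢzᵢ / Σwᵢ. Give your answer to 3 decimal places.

R1 (z=9.4): high=0.16, good=0.40; AND[min(a, b)] → w = 0.16
R2 (z=37.0): ¬poor=1−0.44=0.56, low=0.45; AND[min(a, b)] → w = 0.45
R3 (z=26.0): low=0.45, good=0.40; AND[min(a, b)] → w = 0.40
Weighted average = (0.16·9.4 + 0.45·37.0 + 0.40·26.0) / (0.16 + 0.45 + 0.40)
  = 28.5540 / 1.0100 = 28.271

28.271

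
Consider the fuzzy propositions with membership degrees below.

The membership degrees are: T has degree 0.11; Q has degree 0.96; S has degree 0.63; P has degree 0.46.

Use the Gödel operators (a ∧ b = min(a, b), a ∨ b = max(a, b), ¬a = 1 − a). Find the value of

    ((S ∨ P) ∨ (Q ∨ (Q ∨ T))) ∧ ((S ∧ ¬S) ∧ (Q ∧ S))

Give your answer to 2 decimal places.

S ∨ P = max(a, b) on (0.63, 0.46) = 0.63
Q ∨ T = max(a, b) on (0.96, 0.11) = 0.96
Q ∨ (Q ∨ T) = max(a, b) on (0.96, 0.96) = 0.96
(S ∨ P) ∨ (Q ∨ (Q ∨ T)) = max(a, b) on (0.63, 0.96) = 0.96
¬S = 1 − 0.63 = 0.37
S ∧ ¬S = min(a, b) on (0.63, 0.37) = 0.37
Q ∧ S = min(a, b) on (0.96, 0.63) = 0.63
(S ∧ ¬S) ∧ (Q ∧ S) = min(a, b) on (0.37, 0.63) = 0.37
((S ∨ P) ∨ (Q ∨ (Q ∨ T))) ∧ ((S ∧ ¬S) ∧ (Q ∧ S)) = min(a, b) on (0.96, 0.37) = 0.37

0.37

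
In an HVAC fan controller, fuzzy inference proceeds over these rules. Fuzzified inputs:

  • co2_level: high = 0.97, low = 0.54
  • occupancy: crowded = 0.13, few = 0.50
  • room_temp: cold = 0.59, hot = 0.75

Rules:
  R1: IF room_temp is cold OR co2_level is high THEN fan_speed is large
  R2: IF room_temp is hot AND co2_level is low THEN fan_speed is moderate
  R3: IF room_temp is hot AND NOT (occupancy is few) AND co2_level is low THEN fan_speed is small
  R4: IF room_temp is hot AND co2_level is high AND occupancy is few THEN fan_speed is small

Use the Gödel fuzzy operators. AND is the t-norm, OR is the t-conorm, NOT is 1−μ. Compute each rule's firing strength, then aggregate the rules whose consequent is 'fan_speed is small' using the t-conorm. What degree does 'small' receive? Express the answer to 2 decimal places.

R1: cold=0.59, high=0.97; OR[max(a, b)] → w = 0.97
R2: hot=0.75, low=0.54; AND[min(a, b)] → w = 0.54
R3: hot=0.75, ¬few=1−0.50=0.50, low=0.54; AND[min(a, b)] → w = 0.50
R4: hot=0.75, high=0.97, few=0.50; AND[min(a, b)] → w = 0.50
Rules with consequent 'small': {R3, R4} → strengths 0.50, 0.50
Aggregate via t-conorm [max(a, b)]: 0.50

0.50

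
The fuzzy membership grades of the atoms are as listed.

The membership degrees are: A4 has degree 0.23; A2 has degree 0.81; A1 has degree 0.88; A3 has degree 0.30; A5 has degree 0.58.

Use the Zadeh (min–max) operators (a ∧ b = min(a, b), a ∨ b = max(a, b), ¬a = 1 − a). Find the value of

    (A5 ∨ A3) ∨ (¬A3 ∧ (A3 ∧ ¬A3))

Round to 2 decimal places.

0.58

A5 ∨ A3 = max(a, b) on (0.58, 0.30) = 0.58
¬A3 = 1 − 0.30 = 0.70
¬A3 = 1 − 0.30 = 0.70
A3 ∧ ¬A3 = min(a, b) on (0.30, 0.70) = 0.30
¬A3 ∧ (A3 ∧ ¬A3) = min(a, b) on (0.70, 0.30) = 0.30
(A5 ∨ A3) ∨ (¬A3 ∧ (A3 ∧ ¬A3)) = max(a, b) on (0.58, 0.30) = 0.58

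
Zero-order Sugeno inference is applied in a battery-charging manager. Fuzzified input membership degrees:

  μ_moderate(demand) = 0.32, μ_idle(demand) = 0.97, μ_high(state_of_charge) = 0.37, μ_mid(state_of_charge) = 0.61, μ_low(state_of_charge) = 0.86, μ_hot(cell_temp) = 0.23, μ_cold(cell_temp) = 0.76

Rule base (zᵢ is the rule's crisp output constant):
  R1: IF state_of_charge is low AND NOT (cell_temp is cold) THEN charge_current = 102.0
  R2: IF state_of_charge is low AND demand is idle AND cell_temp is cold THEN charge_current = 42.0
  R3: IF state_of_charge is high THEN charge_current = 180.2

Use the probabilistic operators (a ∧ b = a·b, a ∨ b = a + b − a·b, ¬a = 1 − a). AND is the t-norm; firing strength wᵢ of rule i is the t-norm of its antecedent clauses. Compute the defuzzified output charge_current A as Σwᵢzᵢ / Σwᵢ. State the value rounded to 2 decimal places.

R1 (z=102.0): low=0.86, ¬cold=1−0.76=0.24; AND[a·b] → w = 0.2064
R2 (z=42.0): low=0.86, idle=0.97, cold=0.76; AND[a·b] → w = 0.6340
R3 (z=180.2): high=0.37 → w = 0.3700
Weighted average = (0.2064·102.0 + 0.6340·42.0 + 0.3700·180.2) / (0.2064 + 0.6340 + 0.3700)
  = 114.3545 / 1.2104 = 94.48

94.48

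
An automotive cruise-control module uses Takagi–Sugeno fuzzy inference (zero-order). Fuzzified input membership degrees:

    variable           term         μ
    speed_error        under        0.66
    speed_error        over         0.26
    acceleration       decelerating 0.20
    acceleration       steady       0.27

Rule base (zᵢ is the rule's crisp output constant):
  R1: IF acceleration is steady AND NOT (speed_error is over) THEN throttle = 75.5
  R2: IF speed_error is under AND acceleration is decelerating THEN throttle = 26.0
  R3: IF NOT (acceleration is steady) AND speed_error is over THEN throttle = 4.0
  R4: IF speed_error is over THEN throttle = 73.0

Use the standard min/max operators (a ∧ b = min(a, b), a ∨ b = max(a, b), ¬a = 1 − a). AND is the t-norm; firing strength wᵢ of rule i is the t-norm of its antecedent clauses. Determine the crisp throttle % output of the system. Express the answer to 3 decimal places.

46.066

R1 (z=75.5): steady=0.27, ¬over=1−0.26=0.74; AND[min(a, b)] → w = 0.27
R2 (z=26.0): under=0.66, decelerating=0.20; AND[min(a, b)] → w = 0.20
R3 (z=4.0): ¬steady=1−0.27=0.73, over=0.26; AND[min(a, b)] → w = 0.26
R4 (z=73.0): over=0.26 → w = 0.26
Weighted average = (0.27·75.5 + 0.20·26.0 + 0.26·4.0 + 0.26·73.0) / (0.27 + 0.20 + 0.26 + 0.26)
  = 45.6050 / 0.9900 = 46.066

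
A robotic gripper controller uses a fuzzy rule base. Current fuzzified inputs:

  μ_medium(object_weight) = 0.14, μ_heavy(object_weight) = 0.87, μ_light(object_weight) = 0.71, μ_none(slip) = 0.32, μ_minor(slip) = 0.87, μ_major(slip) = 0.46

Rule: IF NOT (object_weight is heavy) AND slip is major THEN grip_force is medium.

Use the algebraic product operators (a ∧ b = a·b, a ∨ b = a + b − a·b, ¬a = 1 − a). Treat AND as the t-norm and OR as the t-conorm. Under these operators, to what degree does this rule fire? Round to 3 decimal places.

firing strength: ¬heavy=1−0.87=0.13, major=0.46; AND[a·b] → w = 0.0598

0.060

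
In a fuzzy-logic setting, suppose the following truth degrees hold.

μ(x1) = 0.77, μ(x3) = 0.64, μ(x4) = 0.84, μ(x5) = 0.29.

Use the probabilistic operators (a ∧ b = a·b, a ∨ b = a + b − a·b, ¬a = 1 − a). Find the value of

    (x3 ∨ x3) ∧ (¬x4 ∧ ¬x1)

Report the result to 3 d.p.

x3 ∨ x3 = a + b − a·b on (0.6400, 0.6400) = 0.8704
¬x4 = 1 − 0.8400 = 0.1600
¬x1 = 1 − 0.7700 = 0.2300
¬x4 ∧ ¬x1 = a·b on (0.1600, 0.2300) = 0.0368
(x3 ∨ x3) ∧ (¬x4 ∧ ¬x1) = a·b on (0.8704, 0.0368) = 0.0320

0.032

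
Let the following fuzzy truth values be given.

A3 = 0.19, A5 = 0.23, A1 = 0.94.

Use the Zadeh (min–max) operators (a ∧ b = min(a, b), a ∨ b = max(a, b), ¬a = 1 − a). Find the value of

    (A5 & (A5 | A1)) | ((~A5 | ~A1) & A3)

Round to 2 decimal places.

0.23

A5 | A1 = max(a, b) on (0.23, 0.94) = 0.94
A5 & (A5 | A1) = min(a, b) on (0.23, 0.94) = 0.23
~A5 = 1 − 0.23 = 0.77
~A1 = 1 − 0.94 = 0.06
~A5 | ~A1 = max(a, b) on (0.77, 0.06) = 0.77
(~A5 | ~A1) & A3 = min(a, b) on (0.77, 0.19) = 0.19
(A5 & (A5 | A1)) | ((~A5 | ~A1) & A3) = max(a, b) on (0.23, 0.19) = 0.23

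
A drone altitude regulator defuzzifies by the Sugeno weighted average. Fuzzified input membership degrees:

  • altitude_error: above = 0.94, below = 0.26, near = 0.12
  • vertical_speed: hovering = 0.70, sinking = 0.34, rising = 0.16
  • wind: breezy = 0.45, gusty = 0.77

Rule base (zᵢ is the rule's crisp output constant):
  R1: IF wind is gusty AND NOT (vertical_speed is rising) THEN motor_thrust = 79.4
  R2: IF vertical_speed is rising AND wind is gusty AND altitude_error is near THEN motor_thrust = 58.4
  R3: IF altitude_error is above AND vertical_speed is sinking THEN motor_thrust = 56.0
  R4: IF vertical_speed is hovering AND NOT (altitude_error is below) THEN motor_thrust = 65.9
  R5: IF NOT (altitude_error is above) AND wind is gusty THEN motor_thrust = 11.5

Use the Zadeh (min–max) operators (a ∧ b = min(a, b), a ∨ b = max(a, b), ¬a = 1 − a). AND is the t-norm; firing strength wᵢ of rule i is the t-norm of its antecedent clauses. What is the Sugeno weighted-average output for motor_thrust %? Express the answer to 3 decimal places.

R1 (z=79.4): gusty=0.77, ¬rising=1−0.16=0.84; AND[min(a, b)] → w = 0.77
R2 (z=58.4): rising=0.16, gusty=0.77, near=0.12; AND[min(a, b)] → w = 0.12
R3 (z=56.0): above=0.94, sinking=0.34; AND[min(a, b)] → w = 0.34
R4 (z=65.9): hovering=0.70, ¬below=1−0.26=0.74; AND[min(a, b)] → w = 0.70
R5 (z=11.5): ¬above=1−0.94=0.06, gusty=0.77; AND[min(a, b)] → w = 0.06
Weighted average = (0.77·79.4 + 0.12·58.4 + 0.34·56.0 + 0.70·65.9 + 0.06·11.5) / (0.77 + 0.12 + 0.34 + 0.70 + 0.06)
  = 134.0060 / 1.9900 = 67.340

67.340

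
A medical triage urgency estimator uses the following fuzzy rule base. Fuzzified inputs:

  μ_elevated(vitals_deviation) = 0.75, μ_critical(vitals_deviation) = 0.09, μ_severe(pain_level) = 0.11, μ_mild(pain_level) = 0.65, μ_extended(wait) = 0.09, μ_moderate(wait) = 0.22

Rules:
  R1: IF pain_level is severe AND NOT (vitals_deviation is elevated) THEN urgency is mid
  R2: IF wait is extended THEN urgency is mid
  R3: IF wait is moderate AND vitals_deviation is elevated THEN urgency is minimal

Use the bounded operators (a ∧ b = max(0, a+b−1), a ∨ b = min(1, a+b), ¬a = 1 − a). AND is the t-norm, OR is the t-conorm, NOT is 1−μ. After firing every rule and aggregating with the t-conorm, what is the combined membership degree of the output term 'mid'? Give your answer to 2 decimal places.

0.09

R1: severe=0.11, ¬elevated=1−0.75=0.25; AND[max(0, a+b−1)] → w = 0.00
R2: extended=0.09 → w = 0.09
R3: moderate=0.22, elevated=0.75; AND[max(0, a+b−1)] → w = 0.00
Rules with consequent 'mid': {R1, R2} → strengths 0.00, 0.09
Aggregate via t-conorm [min(1, a+b)]: 0.09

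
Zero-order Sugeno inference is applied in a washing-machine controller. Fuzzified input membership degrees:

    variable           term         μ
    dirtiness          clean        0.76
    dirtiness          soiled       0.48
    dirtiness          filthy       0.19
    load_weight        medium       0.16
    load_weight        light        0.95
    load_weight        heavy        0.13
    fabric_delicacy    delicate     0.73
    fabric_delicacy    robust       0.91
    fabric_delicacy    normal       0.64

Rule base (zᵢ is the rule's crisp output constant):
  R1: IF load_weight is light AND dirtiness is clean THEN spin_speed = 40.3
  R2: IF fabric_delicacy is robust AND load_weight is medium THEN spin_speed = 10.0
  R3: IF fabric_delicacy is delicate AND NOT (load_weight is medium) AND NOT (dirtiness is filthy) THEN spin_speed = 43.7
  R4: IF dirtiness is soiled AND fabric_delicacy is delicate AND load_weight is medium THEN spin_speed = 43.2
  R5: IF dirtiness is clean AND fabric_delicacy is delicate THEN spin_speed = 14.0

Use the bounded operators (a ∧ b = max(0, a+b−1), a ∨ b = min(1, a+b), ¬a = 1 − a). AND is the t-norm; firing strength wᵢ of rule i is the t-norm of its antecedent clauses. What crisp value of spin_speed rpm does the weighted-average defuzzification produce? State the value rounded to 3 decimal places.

31.987

R1 (z=40.3): light=0.95, clean=0.76; AND[max(0, a+b−1)] → w = 0.71
R2 (z=10.0): robust=0.91, medium=0.16; AND[max(0, a+b−1)] → w = 0.07
R3 (z=43.7): delicate=0.73, ¬medium=1−0.16=0.84, ¬filthy=1−0.19=0.81; AND[max(0, a+b−1)] → w = 0.38
R4 (z=43.2): soiled=0.48, delicate=0.73, medium=0.16; AND[max(0, a+b−1)] → w = 0.00
R5 (z=14.0): clean=0.76, delicate=0.73; AND[max(0, a+b−1)] → w = 0.49
Weighted average = (0.71·40.3 + 0.07·10.0 + 0.38·43.7 + 0.00·43.2 + 0.49·14.0) / (0.71 + 0.07 + 0.38 + 0.00 + 0.49)
  = 52.7790 / 1.6500 = 31.987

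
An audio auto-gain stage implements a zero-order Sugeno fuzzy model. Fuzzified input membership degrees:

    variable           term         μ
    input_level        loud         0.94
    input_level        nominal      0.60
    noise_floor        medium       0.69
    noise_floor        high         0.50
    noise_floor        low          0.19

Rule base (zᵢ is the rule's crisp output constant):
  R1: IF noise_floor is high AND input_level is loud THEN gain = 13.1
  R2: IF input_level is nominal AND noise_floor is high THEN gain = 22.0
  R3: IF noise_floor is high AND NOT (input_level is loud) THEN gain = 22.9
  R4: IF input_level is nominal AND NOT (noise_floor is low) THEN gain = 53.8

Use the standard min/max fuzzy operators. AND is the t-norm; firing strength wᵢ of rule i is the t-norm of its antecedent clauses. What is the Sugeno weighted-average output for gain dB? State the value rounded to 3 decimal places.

30.846

R1 (z=13.1): high=0.50, loud=0.94; AND[min(a, b)] → w = 0.50
R2 (z=22.0): nominal=0.60, high=0.50; AND[min(a, b)] → w = 0.50
R3 (z=22.9): high=0.50, ¬loud=1−0.94=0.06; AND[min(a, b)] → w = 0.06
R4 (z=53.8): nominal=0.60, ¬low=1−0.19=0.81; AND[min(a, b)] → w = 0.60
Weighted average = (0.50·13.1 + 0.50·22.0 + 0.06·22.9 + 0.60·53.8) / (0.50 + 0.50 + 0.06 + 0.60)
  = 51.2040 / 1.6600 = 30.846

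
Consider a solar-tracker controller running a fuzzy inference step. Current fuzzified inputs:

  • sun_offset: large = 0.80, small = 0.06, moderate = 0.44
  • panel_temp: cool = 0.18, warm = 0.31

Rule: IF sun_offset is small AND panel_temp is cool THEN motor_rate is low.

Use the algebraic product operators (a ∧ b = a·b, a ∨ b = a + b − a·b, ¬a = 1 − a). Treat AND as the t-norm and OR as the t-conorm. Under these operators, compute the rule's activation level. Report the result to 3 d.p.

firing strength: small=0.06, cool=0.18; AND[a·b] → w = 0.0108

0.011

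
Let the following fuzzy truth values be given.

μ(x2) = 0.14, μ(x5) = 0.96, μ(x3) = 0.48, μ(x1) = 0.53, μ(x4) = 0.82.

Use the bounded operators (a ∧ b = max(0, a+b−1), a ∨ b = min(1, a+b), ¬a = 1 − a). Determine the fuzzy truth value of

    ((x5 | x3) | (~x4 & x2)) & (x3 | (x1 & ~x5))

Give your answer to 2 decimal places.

0.48

x5 | x3 = min(1, a+b) on (0.96, 0.48) = 1.00
~x4 = 1 − 0.82 = 0.18
~x4 & x2 = max(0, a+b−1) on (0.18, 0.14) = 0.00
(x5 | x3) | (~x4 & x2) = min(1, a+b) on (1.00, 0.00) = 1.00
~x5 = 1 − 0.96 = 0.04
x1 & ~x5 = max(0, a+b−1) on (0.53, 0.04) = 0.00
x3 | (x1 & ~x5) = min(1, a+b) on (0.48, 0.00) = 0.48
((x5 | x3) | (~x4 & x2)) & (x3 | (x1 & ~x5)) = max(0, a+b−1) on (1.00, 0.48) = 0.48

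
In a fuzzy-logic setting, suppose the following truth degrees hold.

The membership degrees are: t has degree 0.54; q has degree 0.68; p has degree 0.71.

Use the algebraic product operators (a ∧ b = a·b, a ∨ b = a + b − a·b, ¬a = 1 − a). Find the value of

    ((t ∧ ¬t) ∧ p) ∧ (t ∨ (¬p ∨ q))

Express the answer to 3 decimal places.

¬t = 1 − 0.5400 = 0.4600
t ∧ ¬t = a·b on (0.5400, 0.4600) = 0.2484
(t ∧ ¬t) ∧ p = a·b on (0.2484, 0.7100) = 0.1764
¬p = 1 − 0.7100 = 0.2900
¬p ∨ q = a + b − a·b on (0.2900, 0.6800) = 0.7728
t ∨ (¬p ∨ q) = a + b − a·b on (0.5400, 0.7728) = 0.8955
((t ∧ ¬t) ∧ p) ∧ (t ∨ (¬p ∨ q)) = a·b on (0.1764, 0.8955) = 0.1579

0.158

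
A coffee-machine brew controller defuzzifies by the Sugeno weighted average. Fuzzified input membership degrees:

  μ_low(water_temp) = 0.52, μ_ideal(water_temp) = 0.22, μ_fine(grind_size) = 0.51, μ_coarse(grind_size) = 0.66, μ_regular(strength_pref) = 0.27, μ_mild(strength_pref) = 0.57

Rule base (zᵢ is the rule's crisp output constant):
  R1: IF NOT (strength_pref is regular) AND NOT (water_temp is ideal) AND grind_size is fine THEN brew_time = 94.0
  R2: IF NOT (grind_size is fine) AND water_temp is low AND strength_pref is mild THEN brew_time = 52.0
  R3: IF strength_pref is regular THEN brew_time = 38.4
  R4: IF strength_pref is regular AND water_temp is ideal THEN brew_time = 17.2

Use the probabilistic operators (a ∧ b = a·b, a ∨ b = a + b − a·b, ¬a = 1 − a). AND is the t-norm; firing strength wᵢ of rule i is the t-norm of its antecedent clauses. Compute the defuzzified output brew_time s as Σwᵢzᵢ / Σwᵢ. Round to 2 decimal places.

R1 (z=94.0): ¬regular=1−0.27=0.73, ¬ideal=1−0.22=0.78, fine=0.51; AND[a·b] → w = 0.2904
R2 (z=52.0): ¬fine=1−0.51=0.49, low=0.52, mild=0.57; AND[a·b] → w = 0.1452
R3 (z=38.4): regular=0.27 → w = 0.2700
R4 (z=17.2): regular=0.27, ideal=0.22; AND[a·b] → w = 0.0594
Weighted average = (0.2904·94.0 + 0.1452·52.0 + 0.2700·38.4 + 0.0594·17.2) / (0.2904 + 0.1452 + 0.2700 + 0.0594)
  = 46.2390 / 0.7650 = 60.44

60.44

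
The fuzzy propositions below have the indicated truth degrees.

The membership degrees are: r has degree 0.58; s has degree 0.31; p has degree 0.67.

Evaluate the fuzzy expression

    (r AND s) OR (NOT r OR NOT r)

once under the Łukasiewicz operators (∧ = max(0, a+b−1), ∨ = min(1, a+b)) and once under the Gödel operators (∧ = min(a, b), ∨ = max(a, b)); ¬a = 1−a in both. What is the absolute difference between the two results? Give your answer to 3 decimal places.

0.420

Under Łukasiewicz:
  r AND s = max(0, a+b−1) on (0.58, 0.31) = 0.00
  NOT r = 1 − 0.58 = 0.42
  NOT r = 1 − 0.58 = 0.42
  NOT r OR NOT r = min(1, a+b) on (0.42, 0.42) = 0.84
  (r AND s) OR (NOT r OR NOT r) = min(1, a+b) on (0.00, 0.84) = 0.84
  → value = 0.8400
Under Gödel:
  r AND s = min(a, b) on (0.58, 0.31) = 0.31
  NOT r = 1 − 0.58 = 0.42
  NOT r = 1 − 0.58 = 0.42
  NOT r OR NOT r = max(a, b) on (0.42, 0.42) = 0.42
  (r AND s) OR (NOT r OR NOT r) = max(a, b) on (0.31, 0.42) = 0.42
  → value = 0.4200
|0.8400 − 0.4200| = 0.420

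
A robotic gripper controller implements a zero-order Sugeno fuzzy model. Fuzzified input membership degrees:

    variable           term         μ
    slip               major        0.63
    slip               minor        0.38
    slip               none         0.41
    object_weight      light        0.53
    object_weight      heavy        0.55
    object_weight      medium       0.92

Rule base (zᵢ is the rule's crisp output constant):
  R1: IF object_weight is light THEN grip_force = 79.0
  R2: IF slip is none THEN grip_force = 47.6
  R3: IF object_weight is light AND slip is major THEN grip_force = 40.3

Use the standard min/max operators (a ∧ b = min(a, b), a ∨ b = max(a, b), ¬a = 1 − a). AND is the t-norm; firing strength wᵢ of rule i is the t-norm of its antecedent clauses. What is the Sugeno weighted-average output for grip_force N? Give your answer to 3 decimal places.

56.289

R1 (z=79.0): light=0.53 → w = 0.53
R2 (z=47.6): none=0.41 → w = 0.41
R3 (z=40.3): light=0.53, major=0.63; AND[min(a, b)] → w = 0.53
Weighted average = (0.53·79.0 + 0.41·47.6 + 0.53·40.3) / (0.53 + 0.41 + 0.53)
  = 82.7450 / 1.4700 = 56.289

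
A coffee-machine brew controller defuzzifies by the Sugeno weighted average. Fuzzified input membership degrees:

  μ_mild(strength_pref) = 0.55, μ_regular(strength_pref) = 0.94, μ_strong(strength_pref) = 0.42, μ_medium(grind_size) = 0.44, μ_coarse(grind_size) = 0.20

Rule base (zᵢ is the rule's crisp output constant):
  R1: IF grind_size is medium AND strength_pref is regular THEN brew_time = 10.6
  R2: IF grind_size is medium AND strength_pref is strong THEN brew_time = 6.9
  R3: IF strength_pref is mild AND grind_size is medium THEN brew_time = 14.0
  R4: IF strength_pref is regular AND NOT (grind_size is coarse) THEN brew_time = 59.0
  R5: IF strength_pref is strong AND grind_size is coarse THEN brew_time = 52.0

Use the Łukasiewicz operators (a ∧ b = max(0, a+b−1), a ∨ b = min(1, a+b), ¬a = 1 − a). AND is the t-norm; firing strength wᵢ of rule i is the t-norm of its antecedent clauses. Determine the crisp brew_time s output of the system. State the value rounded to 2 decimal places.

R1 (z=10.6): medium=0.44, regular=0.94; AND[max(0, a+b−1)] → w = 0.38
R2 (z=6.9): medium=0.44, strong=0.42; AND[max(0, a+b−1)] → w = 0.00
R3 (z=14.0): mild=0.55, medium=0.44; AND[max(0, a+b−1)] → w = 0.00
R4 (z=59.0): regular=0.94, ¬coarse=1−0.20=0.80; AND[max(0, a+b−1)] → w = 0.74
R5 (z=52.0): strong=0.42, coarse=0.20; AND[max(0, a+b−1)] → w = 0.00
Weighted average = (0.38·10.6 + 0.00·6.9 + 0.00·14.0 + 0.74·59.0 + 0.00·52.0) / (0.38 + 0.00 + 0.00 + 0.74 + 0.00)
  = 47.6880 / 1.1200 = 42.58

42.58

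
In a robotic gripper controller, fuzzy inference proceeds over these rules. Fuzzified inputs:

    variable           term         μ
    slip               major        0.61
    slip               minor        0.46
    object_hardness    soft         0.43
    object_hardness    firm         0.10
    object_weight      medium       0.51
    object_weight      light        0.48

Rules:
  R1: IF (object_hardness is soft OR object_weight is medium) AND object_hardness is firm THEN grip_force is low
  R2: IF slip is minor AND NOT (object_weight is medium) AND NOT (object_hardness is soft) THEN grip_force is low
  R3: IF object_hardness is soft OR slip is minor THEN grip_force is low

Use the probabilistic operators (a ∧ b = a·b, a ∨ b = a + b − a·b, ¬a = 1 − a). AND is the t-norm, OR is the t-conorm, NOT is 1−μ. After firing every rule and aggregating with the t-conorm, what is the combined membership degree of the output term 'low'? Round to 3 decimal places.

0.751

R1: (soft=0.43 OR medium=0.51) = 0.7207; AND[a·b] with firm=0.10 → w = 0.0721
R2: minor=0.46, ¬medium=1−0.51=0.49, ¬soft=1−0.43=0.57; AND[a·b] → w = 0.1285
R3: soft=0.43, minor=0.46; OR[a + b − a·b] → w = 0.6922
Rules with consequent 'low': {R1, R2, R3} → strengths 0.0721, 0.1285, 0.6922
Aggregate via t-conorm [a + b − a·b]: 0.7511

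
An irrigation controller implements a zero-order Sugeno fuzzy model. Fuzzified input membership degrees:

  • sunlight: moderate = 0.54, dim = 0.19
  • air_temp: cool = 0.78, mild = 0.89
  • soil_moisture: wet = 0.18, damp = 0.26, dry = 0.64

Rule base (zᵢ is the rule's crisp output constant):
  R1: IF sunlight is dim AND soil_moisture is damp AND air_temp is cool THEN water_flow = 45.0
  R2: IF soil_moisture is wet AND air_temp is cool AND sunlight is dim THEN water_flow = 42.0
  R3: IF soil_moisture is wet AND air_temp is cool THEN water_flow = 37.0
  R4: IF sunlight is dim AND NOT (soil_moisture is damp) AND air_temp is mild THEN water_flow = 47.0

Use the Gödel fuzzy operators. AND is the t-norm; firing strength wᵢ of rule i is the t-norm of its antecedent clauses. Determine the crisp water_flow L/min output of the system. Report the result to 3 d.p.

42.838

R1 (z=45.0): dim=0.19, damp=0.26, cool=0.78; AND[min(a, b)] → w = 0.19
R2 (z=42.0): wet=0.18, cool=0.78, dim=0.19; AND[min(a, b)] → w = 0.18
R3 (z=37.0): wet=0.18, cool=0.78; AND[min(a, b)] → w = 0.18
R4 (z=47.0): dim=0.19, ¬damp=1−0.26=0.74, mild=0.89; AND[min(a, b)] → w = 0.19
Weighted average = (0.19·45.0 + 0.18·42.0 + 0.18·37.0 + 0.19·47.0) / (0.19 + 0.18 + 0.18 + 0.19)
  = 31.7000 / 0.7400 = 42.838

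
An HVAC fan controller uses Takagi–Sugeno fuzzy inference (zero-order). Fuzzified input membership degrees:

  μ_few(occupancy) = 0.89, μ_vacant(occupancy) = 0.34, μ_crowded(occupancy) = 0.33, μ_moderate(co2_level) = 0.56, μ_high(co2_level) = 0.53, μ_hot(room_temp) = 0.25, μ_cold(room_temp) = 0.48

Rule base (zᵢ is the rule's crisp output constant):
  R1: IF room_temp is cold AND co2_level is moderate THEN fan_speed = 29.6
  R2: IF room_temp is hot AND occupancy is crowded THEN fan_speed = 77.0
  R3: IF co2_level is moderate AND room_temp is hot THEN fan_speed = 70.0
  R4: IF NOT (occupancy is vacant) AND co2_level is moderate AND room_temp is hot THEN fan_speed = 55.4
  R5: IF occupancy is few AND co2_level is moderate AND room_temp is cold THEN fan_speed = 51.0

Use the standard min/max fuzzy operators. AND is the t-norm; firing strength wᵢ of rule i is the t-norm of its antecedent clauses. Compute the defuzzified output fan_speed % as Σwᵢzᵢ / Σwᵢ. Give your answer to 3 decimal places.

52.215

R1 (z=29.6): cold=0.48, moderate=0.56; AND[min(a, b)] → w = 0.48
R2 (z=77.0): hot=0.25, crowded=0.33; AND[min(a, b)] → w = 0.25
R3 (z=70.0): moderate=0.56, hot=0.25; AND[min(a, b)] → w = 0.25
R4 (z=55.4): ¬vacant=1−0.34=0.66, moderate=0.56, hot=0.25; AND[min(a, b)] → w = 0.25
R5 (z=51.0): few=0.89, moderate=0.56, cold=0.48; AND[min(a, b)] → w = 0.48
Weighted average = (0.48·29.6 + 0.25·77.0 + 0.25·70.0 + 0.25·55.4 + 0.48·51.0) / (0.48 + 0.25 + 0.25 + 0.25 + 0.48)
  = 89.2880 / 1.7100 = 52.215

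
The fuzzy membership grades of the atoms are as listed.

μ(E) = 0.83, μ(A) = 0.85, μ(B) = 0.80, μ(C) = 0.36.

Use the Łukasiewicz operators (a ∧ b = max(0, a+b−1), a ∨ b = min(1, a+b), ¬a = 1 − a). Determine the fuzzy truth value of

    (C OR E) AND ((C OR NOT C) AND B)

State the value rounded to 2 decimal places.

C OR E = min(1, a+b) on (0.36, 0.83) = 1.00
NOT C = 1 − 0.36 = 0.64
C OR NOT C = min(1, a+b) on (0.36, 0.64) = 1.00
(C OR NOT C) AND B = max(0, a+b−1) on (1.00, 0.80) = 0.80
(C OR E) AND ((C OR NOT C) AND B) = max(0, a+b−1) on (1.00, 0.80) = 0.80

0.80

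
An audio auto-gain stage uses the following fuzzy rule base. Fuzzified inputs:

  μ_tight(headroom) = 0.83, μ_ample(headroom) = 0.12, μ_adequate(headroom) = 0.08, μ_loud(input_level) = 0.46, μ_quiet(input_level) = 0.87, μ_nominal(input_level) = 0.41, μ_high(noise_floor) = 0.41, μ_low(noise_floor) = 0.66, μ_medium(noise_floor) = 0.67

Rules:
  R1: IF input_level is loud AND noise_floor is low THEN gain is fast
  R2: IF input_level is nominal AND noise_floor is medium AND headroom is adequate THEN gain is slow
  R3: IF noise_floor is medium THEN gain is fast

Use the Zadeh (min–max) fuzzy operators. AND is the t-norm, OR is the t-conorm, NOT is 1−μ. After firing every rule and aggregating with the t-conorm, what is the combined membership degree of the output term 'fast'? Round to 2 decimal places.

R1: loud=0.46, low=0.66; AND[min(a, b)] → w = 0.46
R2: nominal=0.41, medium=0.67, adequate=0.08; AND[min(a, b)] → w = 0.08
R3: medium=0.67 → w = 0.67
Rules with consequent 'fast': {R1, R3} → strengths 0.46, 0.67
Aggregate via t-conorm [max(a, b)]: 0.67

0.67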